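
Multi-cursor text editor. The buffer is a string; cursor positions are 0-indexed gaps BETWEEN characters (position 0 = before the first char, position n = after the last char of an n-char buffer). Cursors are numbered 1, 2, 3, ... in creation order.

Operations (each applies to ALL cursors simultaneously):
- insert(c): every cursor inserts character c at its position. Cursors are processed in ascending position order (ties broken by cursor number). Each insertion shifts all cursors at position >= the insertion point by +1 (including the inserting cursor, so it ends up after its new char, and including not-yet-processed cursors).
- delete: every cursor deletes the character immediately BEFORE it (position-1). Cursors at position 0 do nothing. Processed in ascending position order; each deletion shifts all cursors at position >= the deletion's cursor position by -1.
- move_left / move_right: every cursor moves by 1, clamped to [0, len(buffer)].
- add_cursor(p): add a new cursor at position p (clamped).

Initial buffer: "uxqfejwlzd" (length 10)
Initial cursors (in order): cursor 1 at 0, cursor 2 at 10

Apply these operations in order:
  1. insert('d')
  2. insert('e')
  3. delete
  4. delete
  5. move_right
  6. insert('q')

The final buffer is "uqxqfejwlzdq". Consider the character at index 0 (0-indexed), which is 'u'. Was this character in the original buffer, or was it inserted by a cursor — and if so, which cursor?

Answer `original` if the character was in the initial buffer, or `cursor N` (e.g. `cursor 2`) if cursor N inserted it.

Answer: original

Derivation:
After op 1 (insert('d')): buffer="duxqfejwlzdd" (len 12), cursors c1@1 c2@12, authorship 1..........2
After op 2 (insert('e')): buffer="deuxqfejwlzdde" (len 14), cursors c1@2 c2@14, authorship 11..........22
After op 3 (delete): buffer="duxqfejwlzdd" (len 12), cursors c1@1 c2@12, authorship 1..........2
After op 4 (delete): buffer="uxqfejwlzd" (len 10), cursors c1@0 c2@10, authorship ..........
After op 5 (move_right): buffer="uxqfejwlzd" (len 10), cursors c1@1 c2@10, authorship ..........
After op 6 (insert('q')): buffer="uqxqfejwlzdq" (len 12), cursors c1@2 c2@12, authorship .1.........2
Authorship (.=original, N=cursor N): . 1 . . . . . . . . . 2
Index 0: author = original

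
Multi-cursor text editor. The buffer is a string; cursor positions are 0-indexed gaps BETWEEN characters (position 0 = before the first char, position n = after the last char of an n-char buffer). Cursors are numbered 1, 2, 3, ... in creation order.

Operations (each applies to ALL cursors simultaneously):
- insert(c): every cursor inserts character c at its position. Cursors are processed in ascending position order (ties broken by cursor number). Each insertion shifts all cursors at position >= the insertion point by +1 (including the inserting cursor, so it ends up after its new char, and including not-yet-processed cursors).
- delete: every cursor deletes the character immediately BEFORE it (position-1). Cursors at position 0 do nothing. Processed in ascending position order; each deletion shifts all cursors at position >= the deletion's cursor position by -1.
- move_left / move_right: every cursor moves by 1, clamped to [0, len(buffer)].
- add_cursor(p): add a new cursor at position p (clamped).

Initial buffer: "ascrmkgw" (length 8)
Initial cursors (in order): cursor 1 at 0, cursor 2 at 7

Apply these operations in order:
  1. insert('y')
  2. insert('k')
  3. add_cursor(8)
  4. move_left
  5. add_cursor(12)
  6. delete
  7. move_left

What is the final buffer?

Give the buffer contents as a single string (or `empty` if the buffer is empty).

After op 1 (insert('y')): buffer="yascrmkgyw" (len 10), cursors c1@1 c2@9, authorship 1.......2.
After op 2 (insert('k')): buffer="ykascrmkgykw" (len 12), cursors c1@2 c2@11, authorship 11.......22.
After op 3 (add_cursor(8)): buffer="ykascrmkgykw" (len 12), cursors c1@2 c3@8 c2@11, authorship 11.......22.
After op 4 (move_left): buffer="ykascrmkgykw" (len 12), cursors c1@1 c3@7 c2@10, authorship 11.......22.
After op 5 (add_cursor(12)): buffer="ykascrmkgykw" (len 12), cursors c1@1 c3@7 c2@10 c4@12, authorship 11.......22.
After op 6 (delete): buffer="kascrkgk" (len 8), cursors c1@0 c3@5 c2@7 c4@8, authorship 1......2
After op 7 (move_left): buffer="kascrkgk" (len 8), cursors c1@0 c3@4 c2@6 c4@7, authorship 1......2

Answer: kascrkgk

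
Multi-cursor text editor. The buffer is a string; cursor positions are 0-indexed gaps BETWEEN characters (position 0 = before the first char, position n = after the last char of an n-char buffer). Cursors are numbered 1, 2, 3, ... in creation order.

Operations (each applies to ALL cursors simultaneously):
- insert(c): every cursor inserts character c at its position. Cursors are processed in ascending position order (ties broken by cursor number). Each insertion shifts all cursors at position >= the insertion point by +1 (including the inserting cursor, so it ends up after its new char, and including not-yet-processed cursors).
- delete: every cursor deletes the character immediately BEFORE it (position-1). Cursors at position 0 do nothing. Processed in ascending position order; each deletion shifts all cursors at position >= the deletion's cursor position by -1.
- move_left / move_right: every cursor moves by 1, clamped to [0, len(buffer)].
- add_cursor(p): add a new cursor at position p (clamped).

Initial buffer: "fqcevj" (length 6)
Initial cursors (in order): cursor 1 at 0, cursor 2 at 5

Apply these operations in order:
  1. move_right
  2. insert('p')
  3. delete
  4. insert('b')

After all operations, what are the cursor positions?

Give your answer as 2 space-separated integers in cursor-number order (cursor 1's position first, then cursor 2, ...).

After op 1 (move_right): buffer="fqcevj" (len 6), cursors c1@1 c2@6, authorship ......
After op 2 (insert('p')): buffer="fpqcevjp" (len 8), cursors c1@2 c2@8, authorship .1.....2
After op 3 (delete): buffer="fqcevj" (len 6), cursors c1@1 c2@6, authorship ......
After op 4 (insert('b')): buffer="fbqcevjb" (len 8), cursors c1@2 c2@8, authorship .1.....2

Answer: 2 8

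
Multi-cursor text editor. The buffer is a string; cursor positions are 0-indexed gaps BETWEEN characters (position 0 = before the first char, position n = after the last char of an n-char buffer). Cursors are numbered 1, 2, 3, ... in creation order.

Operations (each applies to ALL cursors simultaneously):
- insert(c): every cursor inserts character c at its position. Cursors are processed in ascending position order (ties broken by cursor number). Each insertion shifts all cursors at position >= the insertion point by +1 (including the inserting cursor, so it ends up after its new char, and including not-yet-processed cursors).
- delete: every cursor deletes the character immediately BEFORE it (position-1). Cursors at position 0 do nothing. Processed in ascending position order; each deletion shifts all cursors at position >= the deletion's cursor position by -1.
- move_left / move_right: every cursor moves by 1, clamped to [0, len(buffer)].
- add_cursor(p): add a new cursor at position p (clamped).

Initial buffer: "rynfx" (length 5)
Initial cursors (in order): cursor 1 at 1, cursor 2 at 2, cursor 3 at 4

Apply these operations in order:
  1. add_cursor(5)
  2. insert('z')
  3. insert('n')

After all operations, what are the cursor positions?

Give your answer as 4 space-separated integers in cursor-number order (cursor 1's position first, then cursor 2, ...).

Answer: 3 6 10 13

Derivation:
After op 1 (add_cursor(5)): buffer="rynfx" (len 5), cursors c1@1 c2@2 c3@4 c4@5, authorship .....
After op 2 (insert('z')): buffer="rzyznfzxz" (len 9), cursors c1@2 c2@4 c3@7 c4@9, authorship .1.2..3.4
After op 3 (insert('n')): buffer="rznyznnfznxzn" (len 13), cursors c1@3 c2@6 c3@10 c4@13, authorship .11.22..33.44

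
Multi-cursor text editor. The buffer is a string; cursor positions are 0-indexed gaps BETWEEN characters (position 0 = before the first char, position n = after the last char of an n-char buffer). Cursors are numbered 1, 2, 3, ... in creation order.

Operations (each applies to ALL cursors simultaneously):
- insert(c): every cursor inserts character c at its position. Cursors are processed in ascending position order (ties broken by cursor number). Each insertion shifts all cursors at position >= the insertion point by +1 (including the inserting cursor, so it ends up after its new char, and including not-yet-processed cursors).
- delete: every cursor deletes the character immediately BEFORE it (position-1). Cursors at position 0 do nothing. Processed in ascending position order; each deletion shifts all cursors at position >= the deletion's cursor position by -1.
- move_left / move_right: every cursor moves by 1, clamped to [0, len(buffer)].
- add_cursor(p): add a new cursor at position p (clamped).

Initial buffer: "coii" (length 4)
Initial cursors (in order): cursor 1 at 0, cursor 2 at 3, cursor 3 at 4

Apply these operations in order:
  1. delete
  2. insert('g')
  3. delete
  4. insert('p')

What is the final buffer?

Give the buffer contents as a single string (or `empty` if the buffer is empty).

Answer: pcopp

Derivation:
After op 1 (delete): buffer="co" (len 2), cursors c1@0 c2@2 c3@2, authorship ..
After op 2 (insert('g')): buffer="gcogg" (len 5), cursors c1@1 c2@5 c3@5, authorship 1..23
After op 3 (delete): buffer="co" (len 2), cursors c1@0 c2@2 c3@2, authorship ..
After op 4 (insert('p')): buffer="pcopp" (len 5), cursors c1@1 c2@5 c3@5, authorship 1..23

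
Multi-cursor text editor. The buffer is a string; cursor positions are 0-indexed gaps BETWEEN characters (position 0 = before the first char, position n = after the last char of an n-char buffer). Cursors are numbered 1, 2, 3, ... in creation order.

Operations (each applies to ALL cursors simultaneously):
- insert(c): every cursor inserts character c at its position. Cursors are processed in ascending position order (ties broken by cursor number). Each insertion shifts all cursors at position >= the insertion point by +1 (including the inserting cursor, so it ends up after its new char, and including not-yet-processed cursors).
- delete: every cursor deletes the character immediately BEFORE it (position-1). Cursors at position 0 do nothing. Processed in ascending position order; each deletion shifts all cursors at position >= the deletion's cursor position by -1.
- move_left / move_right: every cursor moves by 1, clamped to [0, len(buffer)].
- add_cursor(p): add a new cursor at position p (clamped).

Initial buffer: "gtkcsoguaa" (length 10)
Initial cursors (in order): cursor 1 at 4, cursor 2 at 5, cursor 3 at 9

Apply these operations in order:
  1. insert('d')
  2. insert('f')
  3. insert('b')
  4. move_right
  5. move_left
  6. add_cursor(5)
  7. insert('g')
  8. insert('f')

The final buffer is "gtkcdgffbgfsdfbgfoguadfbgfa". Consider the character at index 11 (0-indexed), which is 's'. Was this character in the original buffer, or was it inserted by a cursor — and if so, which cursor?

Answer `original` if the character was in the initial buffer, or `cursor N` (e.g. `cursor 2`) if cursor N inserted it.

Answer: original

Derivation:
After op 1 (insert('d')): buffer="gtkcdsdoguada" (len 13), cursors c1@5 c2@7 c3@12, authorship ....1.2....3.
After op 2 (insert('f')): buffer="gtkcdfsdfoguadfa" (len 16), cursors c1@6 c2@9 c3@15, authorship ....11.22....33.
After op 3 (insert('b')): buffer="gtkcdfbsdfboguadfba" (len 19), cursors c1@7 c2@11 c3@18, authorship ....111.222....333.
After op 4 (move_right): buffer="gtkcdfbsdfboguadfba" (len 19), cursors c1@8 c2@12 c3@19, authorship ....111.222....333.
After op 5 (move_left): buffer="gtkcdfbsdfboguadfba" (len 19), cursors c1@7 c2@11 c3@18, authorship ....111.222....333.
After op 6 (add_cursor(5)): buffer="gtkcdfbsdfboguadfba" (len 19), cursors c4@5 c1@7 c2@11 c3@18, authorship ....111.222....333.
After op 7 (insert('g')): buffer="gtkcdgfbgsdfbgoguadfbga" (len 23), cursors c4@6 c1@9 c2@14 c3@22, authorship ....14111.2222....3333.
After op 8 (insert('f')): buffer="gtkcdgffbgfsdfbgfoguadfbgfa" (len 27), cursors c4@7 c1@11 c2@17 c3@26, authorship ....1441111.22222....33333.
Authorship (.=original, N=cursor N): . . . . 1 4 4 1 1 1 1 . 2 2 2 2 2 . . . . 3 3 3 3 3 .
Index 11: author = original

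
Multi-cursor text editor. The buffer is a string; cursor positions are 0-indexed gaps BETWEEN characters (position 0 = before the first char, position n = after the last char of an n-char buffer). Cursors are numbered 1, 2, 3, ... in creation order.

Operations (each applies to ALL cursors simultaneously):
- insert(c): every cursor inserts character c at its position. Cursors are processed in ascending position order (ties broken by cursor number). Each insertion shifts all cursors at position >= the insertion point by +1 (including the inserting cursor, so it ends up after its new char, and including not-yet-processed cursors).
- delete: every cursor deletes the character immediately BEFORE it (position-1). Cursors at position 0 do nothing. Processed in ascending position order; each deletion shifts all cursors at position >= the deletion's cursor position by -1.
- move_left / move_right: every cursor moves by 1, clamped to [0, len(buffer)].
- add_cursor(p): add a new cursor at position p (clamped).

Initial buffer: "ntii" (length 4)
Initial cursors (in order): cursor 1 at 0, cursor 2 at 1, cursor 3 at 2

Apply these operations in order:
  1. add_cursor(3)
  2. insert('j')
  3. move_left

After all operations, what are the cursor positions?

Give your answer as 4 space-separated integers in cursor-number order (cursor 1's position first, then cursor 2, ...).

After op 1 (add_cursor(3)): buffer="ntii" (len 4), cursors c1@0 c2@1 c3@2 c4@3, authorship ....
After op 2 (insert('j')): buffer="jnjtjiji" (len 8), cursors c1@1 c2@3 c3@5 c4@7, authorship 1.2.3.4.
After op 3 (move_left): buffer="jnjtjiji" (len 8), cursors c1@0 c2@2 c3@4 c4@6, authorship 1.2.3.4.

Answer: 0 2 4 6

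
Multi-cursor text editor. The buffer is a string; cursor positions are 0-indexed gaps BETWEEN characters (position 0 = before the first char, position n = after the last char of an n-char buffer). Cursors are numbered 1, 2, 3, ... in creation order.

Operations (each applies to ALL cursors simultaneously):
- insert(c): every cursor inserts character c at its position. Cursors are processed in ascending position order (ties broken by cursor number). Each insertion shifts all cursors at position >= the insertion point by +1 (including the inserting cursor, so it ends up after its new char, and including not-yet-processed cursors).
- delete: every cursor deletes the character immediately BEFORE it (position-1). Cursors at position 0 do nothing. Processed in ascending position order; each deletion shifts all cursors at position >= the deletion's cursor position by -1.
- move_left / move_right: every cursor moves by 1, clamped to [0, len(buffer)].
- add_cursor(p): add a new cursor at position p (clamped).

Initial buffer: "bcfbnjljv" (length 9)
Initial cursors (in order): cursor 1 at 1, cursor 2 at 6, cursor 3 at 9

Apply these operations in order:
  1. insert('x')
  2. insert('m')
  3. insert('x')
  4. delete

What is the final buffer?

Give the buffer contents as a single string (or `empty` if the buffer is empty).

Answer: bxmcfbnjxmljvxm

Derivation:
After op 1 (insert('x')): buffer="bxcfbnjxljvx" (len 12), cursors c1@2 c2@8 c3@12, authorship .1.....2...3
After op 2 (insert('m')): buffer="bxmcfbnjxmljvxm" (len 15), cursors c1@3 c2@10 c3@15, authorship .11.....22...33
After op 3 (insert('x')): buffer="bxmxcfbnjxmxljvxmx" (len 18), cursors c1@4 c2@12 c3@18, authorship .111.....222...333
After op 4 (delete): buffer="bxmcfbnjxmljvxm" (len 15), cursors c1@3 c2@10 c3@15, authorship .11.....22...33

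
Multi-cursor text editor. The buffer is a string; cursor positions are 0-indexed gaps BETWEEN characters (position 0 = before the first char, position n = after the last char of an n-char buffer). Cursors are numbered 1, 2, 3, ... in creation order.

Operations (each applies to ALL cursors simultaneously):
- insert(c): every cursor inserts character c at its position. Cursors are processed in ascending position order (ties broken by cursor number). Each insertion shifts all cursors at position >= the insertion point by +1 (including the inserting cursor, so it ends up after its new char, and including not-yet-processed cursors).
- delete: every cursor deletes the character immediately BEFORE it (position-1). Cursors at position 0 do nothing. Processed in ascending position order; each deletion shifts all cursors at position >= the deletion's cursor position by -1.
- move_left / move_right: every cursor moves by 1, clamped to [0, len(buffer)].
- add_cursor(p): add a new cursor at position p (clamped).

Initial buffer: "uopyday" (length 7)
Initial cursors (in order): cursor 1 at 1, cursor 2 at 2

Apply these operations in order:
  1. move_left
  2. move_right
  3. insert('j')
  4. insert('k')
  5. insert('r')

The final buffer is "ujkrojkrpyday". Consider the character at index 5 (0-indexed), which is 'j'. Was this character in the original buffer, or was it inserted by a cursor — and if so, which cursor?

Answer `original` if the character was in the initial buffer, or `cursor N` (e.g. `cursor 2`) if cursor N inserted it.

After op 1 (move_left): buffer="uopyday" (len 7), cursors c1@0 c2@1, authorship .......
After op 2 (move_right): buffer="uopyday" (len 7), cursors c1@1 c2@2, authorship .......
After op 3 (insert('j')): buffer="ujojpyday" (len 9), cursors c1@2 c2@4, authorship .1.2.....
After op 4 (insert('k')): buffer="ujkojkpyday" (len 11), cursors c1@3 c2@6, authorship .11.22.....
After op 5 (insert('r')): buffer="ujkrojkrpyday" (len 13), cursors c1@4 c2@8, authorship .111.222.....
Authorship (.=original, N=cursor N): . 1 1 1 . 2 2 2 . . . . .
Index 5: author = 2

Answer: cursor 2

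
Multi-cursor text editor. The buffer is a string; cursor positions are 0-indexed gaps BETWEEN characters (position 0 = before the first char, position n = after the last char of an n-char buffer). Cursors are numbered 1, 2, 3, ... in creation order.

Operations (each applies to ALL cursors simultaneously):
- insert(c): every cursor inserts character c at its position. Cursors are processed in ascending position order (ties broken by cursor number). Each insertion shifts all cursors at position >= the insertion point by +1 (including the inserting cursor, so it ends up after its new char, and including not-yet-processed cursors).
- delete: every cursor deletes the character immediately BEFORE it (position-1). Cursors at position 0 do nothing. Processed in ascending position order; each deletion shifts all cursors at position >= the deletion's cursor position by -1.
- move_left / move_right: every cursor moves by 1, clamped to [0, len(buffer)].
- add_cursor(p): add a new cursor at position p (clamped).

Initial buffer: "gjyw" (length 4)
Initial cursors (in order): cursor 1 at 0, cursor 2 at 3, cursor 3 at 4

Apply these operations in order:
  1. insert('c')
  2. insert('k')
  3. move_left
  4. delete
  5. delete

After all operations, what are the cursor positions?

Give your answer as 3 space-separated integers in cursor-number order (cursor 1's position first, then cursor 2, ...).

Answer: 0 3 4

Derivation:
After op 1 (insert('c')): buffer="cgjycwc" (len 7), cursors c1@1 c2@5 c3@7, authorship 1...2.3
After op 2 (insert('k')): buffer="ckgjyckwck" (len 10), cursors c1@2 c2@7 c3@10, authorship 11...22.33
After op 3 (move_left): buffer="ckgjyckwck" (len 10), cursors c1@1 c2@6 c3@9, authorship 11...22.33
After op 4 (delete): buffer="kgjykwk" (len 7), cursors c1@0 c2@4 c3@6, authorship 1...2.3
After op 5 (delete): buffer="kgjkk" (len 5), cursors c1@0 c2@3 c3@4, authorship 1..23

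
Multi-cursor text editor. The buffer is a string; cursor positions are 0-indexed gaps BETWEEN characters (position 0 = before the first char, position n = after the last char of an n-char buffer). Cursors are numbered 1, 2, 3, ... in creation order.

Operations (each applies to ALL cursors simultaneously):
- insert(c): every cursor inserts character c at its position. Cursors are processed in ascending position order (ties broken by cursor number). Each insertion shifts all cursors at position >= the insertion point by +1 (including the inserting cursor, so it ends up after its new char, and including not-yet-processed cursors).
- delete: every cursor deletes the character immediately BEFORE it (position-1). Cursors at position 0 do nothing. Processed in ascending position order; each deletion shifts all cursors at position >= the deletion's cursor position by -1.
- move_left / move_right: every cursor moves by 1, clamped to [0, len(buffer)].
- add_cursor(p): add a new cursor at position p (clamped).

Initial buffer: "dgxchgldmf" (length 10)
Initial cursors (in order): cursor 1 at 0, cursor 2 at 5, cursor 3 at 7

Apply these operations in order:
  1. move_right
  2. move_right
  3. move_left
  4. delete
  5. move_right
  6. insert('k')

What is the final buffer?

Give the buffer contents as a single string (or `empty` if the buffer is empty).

Answer: gkxchlkmkf

Derivation:
After op 1 (move_right): buffer="dgxchgldmf" (len 10), cursors c1@1 c2@6 c3@8, authorship ..........
After op 2 (move_right): buffer="dgxchgldmf" (len 10), cursors c1@2 c2@7 c3@9, authorship ..........
After op 3 (move_left): buffer="dgxchgldmf" (len 10), cursors c1@1 c2@6 c3@8, authorship ..........
After op 4 (delete): buffer="gxchlmf" (len 7), cursors c1@0 c2@4 c3@5, authorship .......
After op 5 (move_right): buffer="gxchlmf" (len 7), cursors c1@1 c2@5 c3@6, authorship .......
After op 6 (insert('k')): buffer="gkxchlkmkf" (len 10), cursors c1@2 c2@7 c3@9, authorship .1....2.3.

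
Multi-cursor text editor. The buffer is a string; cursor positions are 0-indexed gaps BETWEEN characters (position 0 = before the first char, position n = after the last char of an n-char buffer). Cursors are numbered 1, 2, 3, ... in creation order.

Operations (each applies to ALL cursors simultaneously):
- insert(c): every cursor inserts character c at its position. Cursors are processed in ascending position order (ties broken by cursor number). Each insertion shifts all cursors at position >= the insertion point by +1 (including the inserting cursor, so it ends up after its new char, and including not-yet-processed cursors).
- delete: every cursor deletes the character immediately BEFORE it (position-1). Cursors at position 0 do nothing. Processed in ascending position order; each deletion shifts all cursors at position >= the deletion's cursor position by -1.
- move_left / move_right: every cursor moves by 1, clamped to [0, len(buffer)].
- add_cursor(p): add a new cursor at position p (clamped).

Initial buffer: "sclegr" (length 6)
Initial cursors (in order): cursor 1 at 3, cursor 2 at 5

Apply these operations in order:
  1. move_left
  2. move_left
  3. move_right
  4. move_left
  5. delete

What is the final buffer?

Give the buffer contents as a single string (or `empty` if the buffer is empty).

After op 1 (move_left): buffer="sclegr" (len 6), cursors c1@2 c2@4, authorship ......
After op 2 (move_left): buffer="sclegr" (len 6), cursors c1@1 c2@3, authorship ......
After op 3 (move_right): buffer="sclegr" (len 6), cursors c1@2 c2@4, authorship ......
After op 4 (move_left): buffer="sclegr" (len 6), cursors c1@1 c2@3, authorship ......
After op 5 (delete): buffer="cegr" (len 4), cursors c1@0 c2@1, authorship ....

Answer: cegr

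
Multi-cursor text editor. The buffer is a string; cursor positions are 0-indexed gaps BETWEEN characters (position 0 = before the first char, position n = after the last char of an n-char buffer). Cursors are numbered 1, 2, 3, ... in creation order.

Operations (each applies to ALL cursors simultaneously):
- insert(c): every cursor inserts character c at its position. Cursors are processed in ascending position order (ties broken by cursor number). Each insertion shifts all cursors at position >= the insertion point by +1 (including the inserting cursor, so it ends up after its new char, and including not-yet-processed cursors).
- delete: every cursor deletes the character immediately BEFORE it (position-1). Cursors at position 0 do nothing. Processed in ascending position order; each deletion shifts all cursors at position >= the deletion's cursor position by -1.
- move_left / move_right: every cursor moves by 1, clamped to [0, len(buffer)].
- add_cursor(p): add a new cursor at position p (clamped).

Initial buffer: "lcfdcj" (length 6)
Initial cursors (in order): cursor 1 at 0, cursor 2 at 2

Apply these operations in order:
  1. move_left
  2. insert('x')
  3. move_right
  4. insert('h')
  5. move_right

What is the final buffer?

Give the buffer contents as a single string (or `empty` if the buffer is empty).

After op 1 (move_left): buffer="lcfdcj" (len 6), cursors c1@0 c2@1, authorship ......
After op 2 (insert('x')): buffer="xlxcfdcj" (len 8), cursors c1@1 c2@3, authorship 1.2.....
After op 3 (move_right): buffer="xlxcfdcj" (len 8), cursors c1@2 c2@4, authorship 1.2.....
After op 4 (insert('h')): buffer="xlhxchfdcj" (len 10), cursors c1@3 c2@6, authorship 1.12.2....
After op 5 (move_right): buffer="xlhxchfdcj" (len 10), cursors c1@4 c2@7, authorship 1.12.2....

Answer: xlhxchfdcj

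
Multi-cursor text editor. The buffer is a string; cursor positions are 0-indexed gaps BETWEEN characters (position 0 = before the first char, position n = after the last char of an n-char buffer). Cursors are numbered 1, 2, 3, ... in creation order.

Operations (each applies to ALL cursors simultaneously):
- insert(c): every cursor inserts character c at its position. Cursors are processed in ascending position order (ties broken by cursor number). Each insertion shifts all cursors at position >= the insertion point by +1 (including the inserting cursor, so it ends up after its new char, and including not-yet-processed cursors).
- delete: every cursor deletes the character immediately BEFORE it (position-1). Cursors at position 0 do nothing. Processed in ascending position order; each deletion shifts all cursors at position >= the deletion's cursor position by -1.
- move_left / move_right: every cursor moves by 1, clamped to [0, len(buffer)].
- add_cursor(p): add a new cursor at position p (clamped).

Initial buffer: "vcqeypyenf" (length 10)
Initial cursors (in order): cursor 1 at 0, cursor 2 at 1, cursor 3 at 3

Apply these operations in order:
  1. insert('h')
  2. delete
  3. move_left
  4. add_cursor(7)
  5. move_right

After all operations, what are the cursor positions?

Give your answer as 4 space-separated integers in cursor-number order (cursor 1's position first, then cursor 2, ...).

Answer: 1 1 3 8

Derivation:
After op 1 (insert('h')): buffer="hvhcqheypyenf" (len 13), cursors c1@1 c2@3 c3@6, authorship 1.2..3.......
After op 2 (delete): buffer="vcqeypyenf" (len 10), cursors c1@0 c2@1 c3@3, authorship ..........
After op 3 (move_left): buffer="vcqeypyenf" (len 10), cursors c1@0 c2@0 c3@2, authorship ..........
After op 4 (add_cursor(7)): buffer="vcqeypyenf" (len 10), cursors c1@0 c2@0 c3@2 c4@7, authorship ..........
After op 5 (move_right): buffer="vcqeypyenf" (len 10), cursors c1@1 c2@1 c3@3 c4@8, authorship ..........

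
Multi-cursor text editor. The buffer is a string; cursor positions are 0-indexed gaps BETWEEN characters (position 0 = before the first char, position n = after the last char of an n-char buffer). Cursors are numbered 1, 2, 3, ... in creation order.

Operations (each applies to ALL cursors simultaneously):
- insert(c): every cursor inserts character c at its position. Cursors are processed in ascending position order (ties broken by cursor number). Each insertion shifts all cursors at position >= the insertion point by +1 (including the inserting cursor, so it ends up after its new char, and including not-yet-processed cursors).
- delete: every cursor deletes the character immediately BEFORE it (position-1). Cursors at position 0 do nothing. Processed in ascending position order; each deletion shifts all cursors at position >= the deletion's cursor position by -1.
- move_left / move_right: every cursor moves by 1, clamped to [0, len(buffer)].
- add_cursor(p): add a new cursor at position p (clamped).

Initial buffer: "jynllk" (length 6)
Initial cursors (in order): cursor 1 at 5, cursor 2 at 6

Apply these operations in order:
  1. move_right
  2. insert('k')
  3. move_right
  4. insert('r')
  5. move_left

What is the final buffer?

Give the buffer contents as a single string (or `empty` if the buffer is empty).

Answer: jynllkkkrr

Derivation:
After op 1 (move_right): buffer="jynllk" (len 6), cursors c1@6 c2@6, authorship ......
After op 2 (insert('k')): buffer="jynllkkk" (len 8), cursors c1@8 c2@8, authorship ......12
After op 3 (move_right): buffer="jynllkkk" (len 8), cursors c1@8 c2@8, authorship ......12
After op 4 (insert('r')): buffer="jynllkkkrr" (len 10), cursors c1@10 c2@10, authorship ......1212
After op 5 (move_left): buffer="jynllkkkrr" (len 10), cursors c1@9 c2@9, authorship ......1212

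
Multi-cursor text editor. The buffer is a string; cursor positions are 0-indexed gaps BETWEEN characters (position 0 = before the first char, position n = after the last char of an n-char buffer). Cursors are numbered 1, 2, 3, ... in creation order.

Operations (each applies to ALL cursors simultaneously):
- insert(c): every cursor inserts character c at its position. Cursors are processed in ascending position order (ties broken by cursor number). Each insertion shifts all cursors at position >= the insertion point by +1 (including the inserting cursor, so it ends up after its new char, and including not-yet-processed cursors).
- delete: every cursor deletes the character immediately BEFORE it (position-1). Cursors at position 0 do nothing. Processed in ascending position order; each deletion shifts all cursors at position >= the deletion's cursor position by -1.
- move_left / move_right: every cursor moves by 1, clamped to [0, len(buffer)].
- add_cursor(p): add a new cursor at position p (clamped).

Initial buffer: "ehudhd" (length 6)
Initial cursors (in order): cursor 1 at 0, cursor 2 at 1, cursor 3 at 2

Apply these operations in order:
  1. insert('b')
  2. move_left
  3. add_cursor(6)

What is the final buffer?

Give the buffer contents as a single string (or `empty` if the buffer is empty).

Answer: bebhbudhd

Derivation:
After op 1 (insert('b')): buffer="bebhbudhd" (len 9), cursors c1@1 c2@3 c3@5, authorship 1.2.3....
After op 2 (move_left): buffer="bebhbudhd" (len 9), cursors c1@0 c2@2 c3@4, authorship 1.2.3....
After op 3 (add_cursor(6)): buffer="bebhbudhd" (len 9), cursors c1@0 c2@2 c3@4 c4@6, authorship 1.2.3....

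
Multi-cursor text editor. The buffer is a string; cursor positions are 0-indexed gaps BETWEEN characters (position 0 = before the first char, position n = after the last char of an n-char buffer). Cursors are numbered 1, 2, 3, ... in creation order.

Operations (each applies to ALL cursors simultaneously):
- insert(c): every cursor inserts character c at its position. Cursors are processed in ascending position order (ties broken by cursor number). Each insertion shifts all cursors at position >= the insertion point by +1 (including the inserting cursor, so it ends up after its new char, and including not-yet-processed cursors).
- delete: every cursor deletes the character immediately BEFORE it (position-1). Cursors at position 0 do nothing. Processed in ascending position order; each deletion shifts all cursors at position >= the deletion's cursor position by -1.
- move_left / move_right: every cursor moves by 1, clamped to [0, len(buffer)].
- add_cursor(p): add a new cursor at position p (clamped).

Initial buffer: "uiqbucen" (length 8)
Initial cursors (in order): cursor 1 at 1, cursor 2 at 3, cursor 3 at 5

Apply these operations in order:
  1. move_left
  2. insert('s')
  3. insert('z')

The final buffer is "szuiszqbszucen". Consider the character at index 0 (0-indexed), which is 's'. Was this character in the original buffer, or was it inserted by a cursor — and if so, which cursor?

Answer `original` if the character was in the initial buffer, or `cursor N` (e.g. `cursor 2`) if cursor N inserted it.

Answer: cursor 1

Derivation:
After op 1 (move_left): buffer="uiqbucen" (len 8), cursors c1@0 c2@2 c3@4, authorship ........
After op 2 (insert('s')): buffer="suisqbsucen" (len 11), cursors c1@1 c2@4 c3@7, authorship 1..2..3....
After op 3 (insert('z')): buffer="szuiszqbszucen" (len 14), cursors c1@2 c2@6 c3@10, authorship 11..22..33....
Authorship (.=original, N=cursor N): 1 1 . . 2 2 . . 3 3 . . . .
Index 0: author = 1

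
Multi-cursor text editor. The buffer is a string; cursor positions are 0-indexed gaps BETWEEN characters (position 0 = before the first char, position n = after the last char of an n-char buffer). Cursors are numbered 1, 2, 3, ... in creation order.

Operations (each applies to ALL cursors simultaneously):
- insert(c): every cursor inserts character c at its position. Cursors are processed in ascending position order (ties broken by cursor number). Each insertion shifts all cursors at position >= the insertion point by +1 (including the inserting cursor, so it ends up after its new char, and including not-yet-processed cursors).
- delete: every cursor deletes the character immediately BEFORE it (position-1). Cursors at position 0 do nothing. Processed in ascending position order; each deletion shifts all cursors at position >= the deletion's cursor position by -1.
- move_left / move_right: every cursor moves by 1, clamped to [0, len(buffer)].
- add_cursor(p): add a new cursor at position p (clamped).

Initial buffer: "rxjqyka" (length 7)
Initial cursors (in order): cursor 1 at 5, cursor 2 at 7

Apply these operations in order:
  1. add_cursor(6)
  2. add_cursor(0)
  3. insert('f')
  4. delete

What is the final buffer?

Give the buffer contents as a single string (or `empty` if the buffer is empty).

Answer: rxjqyka

Derivation:
After op 1 (add_cursor(6)): buffer="rxjqyka" (len 7), cursors c1@5 c3@6 c2@7, authorship .......
After op 2 (add_cursor(0)): buffer="rxjqyka" (len 7), cursors c4@0 c1@5 c3@6 c2@7, authorship .......
After op 3 (insert('f')): buffer="frxjqyfkfaf" (len 11), cursors c4@1 c1@7 c3@9 c2@11, authorship 4.....1.3.2
After op 4 (delete): buffer="rxjqyka" (len 7), cursors c4@0 c1@5 c3@6 c2@7, authorship .......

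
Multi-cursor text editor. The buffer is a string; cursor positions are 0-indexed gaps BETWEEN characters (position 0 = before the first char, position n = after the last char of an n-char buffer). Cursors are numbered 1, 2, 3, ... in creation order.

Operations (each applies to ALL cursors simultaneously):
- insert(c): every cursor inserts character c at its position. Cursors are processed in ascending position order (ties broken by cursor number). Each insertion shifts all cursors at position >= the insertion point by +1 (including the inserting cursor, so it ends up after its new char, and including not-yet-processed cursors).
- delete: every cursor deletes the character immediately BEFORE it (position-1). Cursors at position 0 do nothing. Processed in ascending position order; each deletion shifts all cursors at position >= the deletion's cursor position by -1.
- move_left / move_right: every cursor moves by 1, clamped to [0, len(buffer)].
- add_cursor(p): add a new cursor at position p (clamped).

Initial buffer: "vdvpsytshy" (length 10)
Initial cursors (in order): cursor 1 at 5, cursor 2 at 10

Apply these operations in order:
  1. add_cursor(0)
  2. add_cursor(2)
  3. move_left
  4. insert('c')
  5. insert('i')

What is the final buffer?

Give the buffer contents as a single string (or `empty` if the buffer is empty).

After op 1 (add_cursor(0)): buffer="vdvpsytshy" (len 10), cursors c3@0 c1@5 c2@10, authorship ..........
After op 2 (add_cursor(2)): buffer="vdvpsytshy" (len 10), cursors c3@0 c4@2 c1@5 c2@10, authorship ..........
After op 3 (move_left): buffer="vdvpsytshy" (len 10), cursors c3@0 c4@1 c1@4 c2@9, authorship ..........
After op 4 (insert('c')): buffer="cvcdvpcsytshcy" (len 14), cursors c3@1 c4@3 c1@7 c2@13, authorship 3.4...1.....2.
After op 5 (insert('i')): buffer="civcidvpcisytshciy" (len 18), cursors c3@2 c4@5 c1@10 c2@17, authorship 33.44...11.....22.

Answer: civcidvpcisytshciy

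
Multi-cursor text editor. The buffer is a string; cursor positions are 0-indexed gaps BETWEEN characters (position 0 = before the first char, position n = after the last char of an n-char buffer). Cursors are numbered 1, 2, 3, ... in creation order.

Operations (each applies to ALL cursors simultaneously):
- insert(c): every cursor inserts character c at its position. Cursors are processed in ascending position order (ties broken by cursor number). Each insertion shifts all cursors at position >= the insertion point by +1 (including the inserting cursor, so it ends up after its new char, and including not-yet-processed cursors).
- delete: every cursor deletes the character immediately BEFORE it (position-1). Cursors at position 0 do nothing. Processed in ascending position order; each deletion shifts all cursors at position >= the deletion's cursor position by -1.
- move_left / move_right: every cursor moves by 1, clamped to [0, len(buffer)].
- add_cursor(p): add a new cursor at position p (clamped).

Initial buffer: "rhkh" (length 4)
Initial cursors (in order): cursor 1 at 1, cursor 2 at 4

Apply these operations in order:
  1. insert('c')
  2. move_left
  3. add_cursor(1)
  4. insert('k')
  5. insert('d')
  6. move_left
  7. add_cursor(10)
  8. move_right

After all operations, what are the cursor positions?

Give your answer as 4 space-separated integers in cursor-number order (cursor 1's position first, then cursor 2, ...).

Answer: 5 11 5 11

Derivation:
After op 1 (insert('c')): buffer="rchkhc" (len 6), cursors c1@2 c2@6, authorship .1...2
After op 2 (move_left): buffer="rchkhc" (len 6), cursors c1@1 c2@5, authorship .1...2
After op 3 (add_cursor(1)): buffer="rchkhc" (len 6), cursors c1@1 c3@1 c2@5, authorship .1...2
After op 4 (insert('k')): buffer="rkkchkhkc" (len 9), cursors c1@3 c3@3 c2@8, authorship .131...22
After op 5 (insert('d')): buffer="rkkddchkhkdc" (len 12), cursors c1@5 c3@5 c2@11, authorship .13131...222
After op 6 (move_left): buffer="rkkddchkhkdc" (len 12), cursors c1@4 c3@4 c2@10, authorship .13131...222
After op 7 (add_cursor(10)): buffer="rkkddchkhkdc" (len 12), cursors c1@4 c3@4 c2@10 c4@10, authorship .13131...222
After op 8 (move_right): buffer="rkkddchkhkdc" (len 12), cursors c1@5 c3@5 c2@11 c4@11, authorship .13131...222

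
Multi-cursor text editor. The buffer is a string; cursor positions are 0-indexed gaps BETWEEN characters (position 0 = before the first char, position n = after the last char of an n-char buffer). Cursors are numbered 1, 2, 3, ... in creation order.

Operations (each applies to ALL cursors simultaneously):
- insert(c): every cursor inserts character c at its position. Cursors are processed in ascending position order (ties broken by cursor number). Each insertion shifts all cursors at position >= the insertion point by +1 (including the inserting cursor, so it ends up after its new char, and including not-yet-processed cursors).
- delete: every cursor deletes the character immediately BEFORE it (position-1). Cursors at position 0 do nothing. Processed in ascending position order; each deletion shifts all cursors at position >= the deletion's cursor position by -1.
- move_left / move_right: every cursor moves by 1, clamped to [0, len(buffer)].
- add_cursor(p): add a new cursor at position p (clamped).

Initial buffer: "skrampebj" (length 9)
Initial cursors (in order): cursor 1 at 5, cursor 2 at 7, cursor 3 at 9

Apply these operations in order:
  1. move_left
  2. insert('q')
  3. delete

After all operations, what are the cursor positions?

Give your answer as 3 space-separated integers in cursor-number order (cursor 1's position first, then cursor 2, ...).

After op 1 (move_left): buffer="skrampebj" (len 9), cursors c1@4 c2@6 c3@8, authorship .........
After op 2 (insert('q')): buffer="skraqmpqebqj" (len 12), cursors c1@5 c2@8 c3@11, authorship ....1..2..3.
After op 3 (delete): buffer="skrampebj" (len 9), cursors c1@4 c2@6 c3@8, authorship .........

Answer: 4 6 8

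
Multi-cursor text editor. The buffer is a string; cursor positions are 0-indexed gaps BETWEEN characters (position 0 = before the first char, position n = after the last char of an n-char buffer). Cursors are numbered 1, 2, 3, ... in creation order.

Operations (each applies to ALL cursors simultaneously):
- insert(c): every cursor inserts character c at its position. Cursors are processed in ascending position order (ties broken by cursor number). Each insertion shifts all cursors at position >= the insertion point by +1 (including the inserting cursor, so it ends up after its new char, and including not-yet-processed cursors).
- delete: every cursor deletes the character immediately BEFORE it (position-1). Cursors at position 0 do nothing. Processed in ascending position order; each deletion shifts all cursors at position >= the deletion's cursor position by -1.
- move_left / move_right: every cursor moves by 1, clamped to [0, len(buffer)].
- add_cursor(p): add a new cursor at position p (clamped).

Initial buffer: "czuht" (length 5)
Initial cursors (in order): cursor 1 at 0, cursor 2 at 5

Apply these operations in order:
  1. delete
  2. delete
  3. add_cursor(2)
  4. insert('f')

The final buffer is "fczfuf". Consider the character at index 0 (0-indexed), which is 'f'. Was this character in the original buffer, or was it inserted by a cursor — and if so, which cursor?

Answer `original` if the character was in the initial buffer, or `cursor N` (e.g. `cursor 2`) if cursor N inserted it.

Answer: cursor 1

Derivation:
After op 1 (delete): buffer="czuh" (len 4), cursors c1@0 c2@4, authorship ....
After op 2 (delete): buffer="czu" (len 3), cursors c1@0 c2@3, authorship ...
After op 3 (add_cursor(2)): buffer="czu" (len 3), cursors c1@0 c3@2 c2@3, authorship ...
After op 4 (insert('f')): buffer="fczfuf" (len 6), cursors c1@1 c3@4 c2@6, authorship 1..3.2
Authorship (.=original, N=cursor N): 1 . . 3 . 2
Index 0: author = 1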